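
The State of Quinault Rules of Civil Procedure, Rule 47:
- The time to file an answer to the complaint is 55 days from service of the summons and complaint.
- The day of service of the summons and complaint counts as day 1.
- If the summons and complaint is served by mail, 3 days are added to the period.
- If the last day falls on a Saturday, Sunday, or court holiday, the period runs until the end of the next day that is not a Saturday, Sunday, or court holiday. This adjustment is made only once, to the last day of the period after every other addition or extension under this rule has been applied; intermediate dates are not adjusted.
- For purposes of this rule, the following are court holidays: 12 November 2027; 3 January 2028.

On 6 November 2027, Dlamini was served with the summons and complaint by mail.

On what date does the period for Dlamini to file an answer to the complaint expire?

January 4, 2028

Counting 6 November 2027 as day 1, day 55 is December 30, 2027.
Service was by mail, adding 3 days: December 30, 2027 + 3 days = January 2, 2028.
January 2, 2028 is Sunday; January 3, 2028 is a listed holiday. The next qualifying day is January 4, 2028.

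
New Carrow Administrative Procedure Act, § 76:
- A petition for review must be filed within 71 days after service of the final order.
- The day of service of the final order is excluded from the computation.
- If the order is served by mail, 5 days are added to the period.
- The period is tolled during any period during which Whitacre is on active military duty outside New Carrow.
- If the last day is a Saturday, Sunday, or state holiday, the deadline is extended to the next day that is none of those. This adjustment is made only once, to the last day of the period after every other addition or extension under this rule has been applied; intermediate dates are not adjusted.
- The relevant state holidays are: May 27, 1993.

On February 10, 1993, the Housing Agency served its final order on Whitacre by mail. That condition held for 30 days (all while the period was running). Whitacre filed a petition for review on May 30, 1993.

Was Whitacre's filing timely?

No

71 days after February 10, 1993 is April 22, 1993.
Service was by mail, adding 5 days: April 22, 1993 + 5 days = April 27, 1993.
Tolling adds 30 days: April 27, 1993 + 30 days = May 27, 1993.
May 27, 1993 is a listed holiday. The next qualifying day is May 28, 1993.
The deadline is May 28, 1993; the filing on May 30, 1993 is after that date.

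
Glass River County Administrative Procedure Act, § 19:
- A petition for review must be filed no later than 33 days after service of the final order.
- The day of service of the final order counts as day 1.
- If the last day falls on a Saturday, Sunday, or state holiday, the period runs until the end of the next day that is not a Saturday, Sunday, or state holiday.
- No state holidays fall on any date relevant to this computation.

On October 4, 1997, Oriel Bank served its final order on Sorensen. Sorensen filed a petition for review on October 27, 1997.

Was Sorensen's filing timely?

Counting October 4, 1997 as day 1, day 33 is November 5, 1997.
November 5, 1997 is a Wednesday and not a state holiday, so no extension applies.
The deadline is November 5, 1997; the filing on October 27, 1997 is on or before that date.

Yes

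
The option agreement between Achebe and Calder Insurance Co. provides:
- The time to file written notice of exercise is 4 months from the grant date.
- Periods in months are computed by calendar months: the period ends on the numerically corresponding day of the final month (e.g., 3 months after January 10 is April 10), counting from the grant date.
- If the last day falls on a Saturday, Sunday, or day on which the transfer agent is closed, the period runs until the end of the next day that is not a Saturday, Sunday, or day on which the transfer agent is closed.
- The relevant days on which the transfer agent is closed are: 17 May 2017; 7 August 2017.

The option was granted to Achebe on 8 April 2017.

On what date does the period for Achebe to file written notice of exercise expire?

4 months after 8 April 2017 is August 8, 2017.
August 8, 2017 is a Tuesday and not a day on which the transfer agent is closed, so no extension applies.

August 8, 2017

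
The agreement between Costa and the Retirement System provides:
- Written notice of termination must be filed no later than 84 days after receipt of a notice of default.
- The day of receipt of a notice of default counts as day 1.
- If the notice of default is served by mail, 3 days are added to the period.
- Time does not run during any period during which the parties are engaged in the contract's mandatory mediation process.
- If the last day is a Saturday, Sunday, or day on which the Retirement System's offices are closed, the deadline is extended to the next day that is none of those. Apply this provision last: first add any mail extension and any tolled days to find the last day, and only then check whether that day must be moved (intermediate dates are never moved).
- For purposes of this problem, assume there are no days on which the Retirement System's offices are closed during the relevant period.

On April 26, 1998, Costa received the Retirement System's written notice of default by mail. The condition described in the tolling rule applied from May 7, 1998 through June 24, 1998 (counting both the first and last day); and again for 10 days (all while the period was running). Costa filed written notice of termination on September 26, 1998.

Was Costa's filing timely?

No

Counting April 26, 1998 as day 1, day 84 is July 18, 1998.
Service was by mail, adding 3 days: July 18, 1998 + 3 days = July 21, 1998.
From May 7, 1998 through June 24, 1998 inclusive is 49 days; tolling adds 49 days: July 21, 1998 + 49 days = September 8, 1998.
Tolling adds 10 days: September 8, 1998 + 10 days = September 18, 1998.
September 18, 1998 is a Friday and not a day on which the Retirement System's offices are closed, so no extension applies.
The deadline is September 18, 1998; the filing on September 26, 1998 is after that date.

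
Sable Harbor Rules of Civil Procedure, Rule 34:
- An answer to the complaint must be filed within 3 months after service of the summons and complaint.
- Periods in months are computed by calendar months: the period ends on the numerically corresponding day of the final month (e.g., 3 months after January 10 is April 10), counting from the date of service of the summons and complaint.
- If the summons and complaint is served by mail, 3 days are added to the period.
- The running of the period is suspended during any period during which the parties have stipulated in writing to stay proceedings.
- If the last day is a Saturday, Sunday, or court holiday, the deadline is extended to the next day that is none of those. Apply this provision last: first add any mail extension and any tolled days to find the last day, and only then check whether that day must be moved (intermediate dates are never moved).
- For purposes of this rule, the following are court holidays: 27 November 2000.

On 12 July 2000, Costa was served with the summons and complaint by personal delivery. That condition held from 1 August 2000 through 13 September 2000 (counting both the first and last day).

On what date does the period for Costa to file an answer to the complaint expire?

3 months after 12 July 2000 is October 12, 2000.
Service was not by mail, so no mail extension applies.
From August 1, 2000 through September 13, 2000 inclusive is 44 days; tolling adds 44 days: October 12, 2000 + 44 days = November 25, 2000.
November 25, 2000 is Saturday; November 26, 2000 is Sunday; November 27, 2000 is a listed holiday. The next qualifying day is November 28, 2000.

November 28, 2000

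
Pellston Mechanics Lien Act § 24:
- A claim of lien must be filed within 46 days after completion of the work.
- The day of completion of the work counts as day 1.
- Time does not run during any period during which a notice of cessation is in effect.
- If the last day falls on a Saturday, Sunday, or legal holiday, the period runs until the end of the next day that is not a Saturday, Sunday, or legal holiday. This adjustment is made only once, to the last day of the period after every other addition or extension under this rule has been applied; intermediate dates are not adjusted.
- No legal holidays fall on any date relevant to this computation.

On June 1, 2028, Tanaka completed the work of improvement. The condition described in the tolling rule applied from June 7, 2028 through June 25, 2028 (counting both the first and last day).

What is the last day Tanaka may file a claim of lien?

Counting June 1, 2028 as day 1, day 46 is July 16, 2028.
From June 7, 2028 through June 25, 2028 inclusive is 19 days; tolling adds 19 days: July 16, 2028 + 19 days = August 4, 2028.
August 4, 2028 is a Friday and not a legal holiday, so no extension applies.

August 4, 2028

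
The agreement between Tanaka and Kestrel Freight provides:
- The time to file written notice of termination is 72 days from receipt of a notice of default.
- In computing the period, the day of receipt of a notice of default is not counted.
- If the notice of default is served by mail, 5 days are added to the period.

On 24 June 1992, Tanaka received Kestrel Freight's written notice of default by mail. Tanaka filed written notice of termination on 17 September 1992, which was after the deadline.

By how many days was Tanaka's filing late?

72 days after 24 June 1992 is September 4, 1992.
Service was by mail, adding 5 days: September 4, 1992 + 5 days = September 9, 1992.
The deadline is September 9, 1992; from September 9, 1992 to September 17, 1992 is 8 days.

8 days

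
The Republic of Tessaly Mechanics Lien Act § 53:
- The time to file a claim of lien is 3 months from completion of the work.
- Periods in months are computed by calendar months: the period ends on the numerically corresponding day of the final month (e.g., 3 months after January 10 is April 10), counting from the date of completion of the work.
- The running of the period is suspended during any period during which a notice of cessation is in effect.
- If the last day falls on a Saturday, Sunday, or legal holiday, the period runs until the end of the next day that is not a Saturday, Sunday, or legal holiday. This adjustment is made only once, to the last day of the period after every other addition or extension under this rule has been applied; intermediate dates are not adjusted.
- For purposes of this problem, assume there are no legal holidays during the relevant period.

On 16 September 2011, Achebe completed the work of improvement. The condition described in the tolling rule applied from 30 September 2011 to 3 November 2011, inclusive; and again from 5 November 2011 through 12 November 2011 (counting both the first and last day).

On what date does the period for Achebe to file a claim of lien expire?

3 months after 16 September 2011 is December 16, 2011.
From September 30, 2011 through November 3, 2011 inclusive is 35 days; tolling adds 35 days: December 16, 2011 + 35 days = January 20, 2012.
From November 5, 2011 through November 12, 2011 inclusive is 8 days; tolling adds 8 days: January 20, 2012 + 8 days = January 28, 2012.
January 28, 2012 is Saturday; January 29, 2012 is Sunday. The next qualifying day is January 30, 2012.

January 30, 2012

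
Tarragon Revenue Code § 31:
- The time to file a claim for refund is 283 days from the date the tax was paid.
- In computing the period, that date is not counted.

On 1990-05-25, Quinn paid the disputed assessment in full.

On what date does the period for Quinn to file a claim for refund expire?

March 4, 1991

283 days after 1990-05-25 is March 4, 1991.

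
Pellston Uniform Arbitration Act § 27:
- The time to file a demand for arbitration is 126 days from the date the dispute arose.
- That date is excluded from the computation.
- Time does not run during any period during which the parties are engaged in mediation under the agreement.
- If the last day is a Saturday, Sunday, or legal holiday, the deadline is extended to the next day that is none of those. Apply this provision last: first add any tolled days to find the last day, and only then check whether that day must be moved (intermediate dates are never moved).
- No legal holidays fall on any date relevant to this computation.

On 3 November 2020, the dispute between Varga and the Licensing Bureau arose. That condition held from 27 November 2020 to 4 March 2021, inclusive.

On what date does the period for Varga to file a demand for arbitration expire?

June 15, 2021

126 days after 3 November 2020 is March 9, 2021.
From November 27, 2020 through March 4, 2021 inclusive is 98 days; tolling adds 98 days: March 9, 2021 + 98 days = June 15, 2021.
June 15, 2021 is a Tuesday and not a legal holiday, so no extension applies.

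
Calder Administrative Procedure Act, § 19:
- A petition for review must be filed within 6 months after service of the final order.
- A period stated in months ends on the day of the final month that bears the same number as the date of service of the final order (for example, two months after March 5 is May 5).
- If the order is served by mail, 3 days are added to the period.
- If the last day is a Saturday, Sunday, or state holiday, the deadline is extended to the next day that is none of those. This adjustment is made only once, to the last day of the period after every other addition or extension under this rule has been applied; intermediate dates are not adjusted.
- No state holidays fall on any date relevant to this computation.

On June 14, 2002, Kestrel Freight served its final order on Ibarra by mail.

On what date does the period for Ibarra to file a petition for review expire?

December 17, 2002

6 months after June 14, 2002 is December 14, 2002.
Service was by mail, adding 3 days: December 14, 2002 + 3 days = December 17, 2002.
December 17, 2002 is a Tuesday and not a state holiday, so no extension applies.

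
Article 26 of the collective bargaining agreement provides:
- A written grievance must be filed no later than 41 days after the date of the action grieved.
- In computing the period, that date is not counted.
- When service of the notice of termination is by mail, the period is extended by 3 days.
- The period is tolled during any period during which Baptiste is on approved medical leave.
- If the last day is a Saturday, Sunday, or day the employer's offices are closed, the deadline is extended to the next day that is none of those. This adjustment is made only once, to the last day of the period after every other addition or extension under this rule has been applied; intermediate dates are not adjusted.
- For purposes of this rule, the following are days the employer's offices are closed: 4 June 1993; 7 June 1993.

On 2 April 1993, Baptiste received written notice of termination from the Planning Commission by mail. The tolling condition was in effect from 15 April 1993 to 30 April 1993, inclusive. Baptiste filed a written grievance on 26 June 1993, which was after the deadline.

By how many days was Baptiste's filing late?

41 days after 2 April 1993 is May 13, 1993.
Service was by mail, adding 3 days: May 13, 1993 + 3 days = May 16, 1993.
From April 15, 1993 through April 30, 1993 inclusive is 16 days; tolling adds 16 days: May 16, 1993 + 16 days = June 1, 1993.
June 1, 1993 is a Tuesday and not a day the employer's offices are closed, so no extension applies.
The deadline is June 1, 1993; from June 1, 1993 to June 26, 1993 is 25 days.

25 days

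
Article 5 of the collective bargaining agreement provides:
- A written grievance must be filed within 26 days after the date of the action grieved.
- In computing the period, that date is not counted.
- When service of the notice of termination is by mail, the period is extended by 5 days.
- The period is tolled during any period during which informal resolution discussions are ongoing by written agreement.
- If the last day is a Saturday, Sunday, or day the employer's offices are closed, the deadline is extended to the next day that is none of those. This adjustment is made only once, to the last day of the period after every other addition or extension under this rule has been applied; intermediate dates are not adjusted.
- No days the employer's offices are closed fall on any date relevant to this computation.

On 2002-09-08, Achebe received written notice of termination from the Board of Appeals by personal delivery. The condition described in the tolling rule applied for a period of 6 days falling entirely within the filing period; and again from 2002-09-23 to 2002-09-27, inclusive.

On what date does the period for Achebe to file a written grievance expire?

October 15, 2002

26 days after 2002-09-08 is October 4, 2002.
Service was not by mail, so no mail extension applies.
Tolling adds 6 days: October 4, 2002 + 6 days = October 10, 2002.
From September 23, 2002 through September 27, 2002 inclusive is 5 days; tolling adds 5 days: October 10, 2002 + 5 days = October 15, 2002.
October 15, 2002 is a Tuesday and not a day the employer's offices are closed, so no extension applies.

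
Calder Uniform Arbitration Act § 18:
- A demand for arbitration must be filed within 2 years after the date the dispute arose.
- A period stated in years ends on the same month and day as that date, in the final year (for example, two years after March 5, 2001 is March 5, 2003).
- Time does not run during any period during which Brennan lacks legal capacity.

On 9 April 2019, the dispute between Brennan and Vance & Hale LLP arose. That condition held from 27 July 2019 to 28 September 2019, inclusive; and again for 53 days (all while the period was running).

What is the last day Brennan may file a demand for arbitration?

2 years after 9 April 2019 is April 9, 2021.
From July 27, 2019 through September 28, 2019 inclusive is 64 days; tolling adds 64 days: April 9, 2021 + 64 days = June 12, 2021.
Tolling adds 53 days: June 12, 2021 + 53 days = August 4, 2021.

August 4, 2021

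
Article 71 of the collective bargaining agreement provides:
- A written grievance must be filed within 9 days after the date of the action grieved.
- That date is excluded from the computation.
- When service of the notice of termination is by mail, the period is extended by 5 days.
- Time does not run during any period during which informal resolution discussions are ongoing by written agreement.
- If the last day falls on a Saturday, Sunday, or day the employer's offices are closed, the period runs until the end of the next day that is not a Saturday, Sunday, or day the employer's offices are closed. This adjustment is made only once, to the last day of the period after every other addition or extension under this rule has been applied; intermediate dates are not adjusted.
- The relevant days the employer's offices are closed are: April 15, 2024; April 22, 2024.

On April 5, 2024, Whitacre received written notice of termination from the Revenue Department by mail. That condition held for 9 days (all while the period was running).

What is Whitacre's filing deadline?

April 29, 2024

9 days after April 5, 2024 is April 14, 2024.
Service was by mail, adding 5 days: April 14, 2024 + 5 days = April 19, 2024.
Tolling adds 9 days: April 19, 2024 + 9 days = April 28, 2024.
April 28, 2024 is Sunday. The next qualifying day is April 29, 2024.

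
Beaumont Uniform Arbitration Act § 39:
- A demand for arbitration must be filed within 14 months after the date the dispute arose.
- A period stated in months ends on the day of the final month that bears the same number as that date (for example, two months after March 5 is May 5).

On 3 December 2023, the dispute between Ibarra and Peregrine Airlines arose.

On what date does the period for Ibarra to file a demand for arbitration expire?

February 3, 2025

14 months after 3 December 2023 is February 3, 2025.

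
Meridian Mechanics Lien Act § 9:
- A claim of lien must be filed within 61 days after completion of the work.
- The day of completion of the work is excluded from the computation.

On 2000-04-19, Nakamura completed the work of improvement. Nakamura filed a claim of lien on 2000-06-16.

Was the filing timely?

Yes

61 days after 2000-04-19 is June 19, 2000.
The deadline is June 19, 2000; the filing on June 16, 2000 is on or before that date.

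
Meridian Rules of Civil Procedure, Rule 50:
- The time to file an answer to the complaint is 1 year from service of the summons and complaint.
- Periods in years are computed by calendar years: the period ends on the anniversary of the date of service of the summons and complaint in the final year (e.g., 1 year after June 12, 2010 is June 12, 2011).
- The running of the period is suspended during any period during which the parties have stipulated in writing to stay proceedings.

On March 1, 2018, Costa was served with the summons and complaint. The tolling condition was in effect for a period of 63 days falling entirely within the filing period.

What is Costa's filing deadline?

May 3, 2019

1 year after March 1, 2018 is March 1, 2019.
Tolling adds 63 days: March 1, 2019 + 63 days = May 3, 2019.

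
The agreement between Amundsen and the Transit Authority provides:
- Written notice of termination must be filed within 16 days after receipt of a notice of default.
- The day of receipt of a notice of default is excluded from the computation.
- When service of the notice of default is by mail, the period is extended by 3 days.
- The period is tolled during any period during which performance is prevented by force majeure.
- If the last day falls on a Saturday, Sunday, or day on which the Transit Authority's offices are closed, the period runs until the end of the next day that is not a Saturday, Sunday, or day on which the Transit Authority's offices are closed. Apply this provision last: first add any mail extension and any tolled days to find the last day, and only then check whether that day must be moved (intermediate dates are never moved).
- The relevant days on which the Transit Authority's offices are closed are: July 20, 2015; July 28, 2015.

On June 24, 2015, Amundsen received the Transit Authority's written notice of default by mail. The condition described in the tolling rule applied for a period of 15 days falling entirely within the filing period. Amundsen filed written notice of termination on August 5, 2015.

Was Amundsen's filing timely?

No

16 days after June 24, 2015 is July 10, 2015.
Service was by mail, adding 3 days: July 10, 2015 + 3 days = July 13, 2015.
Tolling adds 15 days: July 13, 2015 + 15 days = July 28, 2015.
July 28, 2015 is a listed holiday. The next qualifying day is July 29, 2015.
The deadline is July 29, 2015; the filing on August 5, 2015 is after that date.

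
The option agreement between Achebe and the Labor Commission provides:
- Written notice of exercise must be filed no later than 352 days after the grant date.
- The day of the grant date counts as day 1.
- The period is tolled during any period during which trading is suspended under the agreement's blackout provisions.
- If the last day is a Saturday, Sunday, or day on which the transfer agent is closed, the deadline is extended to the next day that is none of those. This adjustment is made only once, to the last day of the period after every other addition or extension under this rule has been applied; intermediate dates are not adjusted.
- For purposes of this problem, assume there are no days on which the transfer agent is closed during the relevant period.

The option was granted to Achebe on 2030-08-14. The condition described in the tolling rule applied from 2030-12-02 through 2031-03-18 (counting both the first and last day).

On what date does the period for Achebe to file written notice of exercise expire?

November 17, 2031

Counting 2030-08-14 as day 1, day 352 is July 31, 2031.
From December 2, 2030 through March 18, 2031 inclusive is 107 days; tolling adds 107 days: July 31, 2031 + 107 days = November 15, 2031.
November 15, 2031 is Saturday; November 16, 2031 is Sunday. The next qualifying day is November 17, 2031.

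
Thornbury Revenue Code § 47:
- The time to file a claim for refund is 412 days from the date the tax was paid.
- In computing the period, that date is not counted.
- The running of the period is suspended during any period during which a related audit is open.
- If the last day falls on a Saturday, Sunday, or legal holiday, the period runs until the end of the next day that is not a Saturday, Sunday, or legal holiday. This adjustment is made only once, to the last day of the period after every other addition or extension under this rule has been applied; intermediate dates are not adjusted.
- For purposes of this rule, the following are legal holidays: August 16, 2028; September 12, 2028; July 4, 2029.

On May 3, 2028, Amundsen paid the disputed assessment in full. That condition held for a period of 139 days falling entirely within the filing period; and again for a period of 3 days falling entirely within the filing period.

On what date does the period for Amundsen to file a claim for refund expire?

November 8, 2029

412 days after May 3, 2028 is June 19, 2029.
Tolling adds 139 days: June 19, 2029 + 139 days = November 5, 2029.
Tolling adds 3 days: November 5, 2029 + 3 days = November 8, 2029.
November 8, 2029 is a Thursday and not a legal holiday, so no extension applies.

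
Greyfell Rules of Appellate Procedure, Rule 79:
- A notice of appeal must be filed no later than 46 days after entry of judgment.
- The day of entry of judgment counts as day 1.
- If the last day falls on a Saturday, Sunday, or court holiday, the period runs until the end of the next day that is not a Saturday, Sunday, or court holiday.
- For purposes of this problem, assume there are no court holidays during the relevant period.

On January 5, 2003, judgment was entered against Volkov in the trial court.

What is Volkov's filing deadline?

Counting January 5, 2003 as day 1, day 46 is February 19, 2003.
February 19, 2003 is a Wednesday and not a court holiday, so no extension applies.

February 19, 2003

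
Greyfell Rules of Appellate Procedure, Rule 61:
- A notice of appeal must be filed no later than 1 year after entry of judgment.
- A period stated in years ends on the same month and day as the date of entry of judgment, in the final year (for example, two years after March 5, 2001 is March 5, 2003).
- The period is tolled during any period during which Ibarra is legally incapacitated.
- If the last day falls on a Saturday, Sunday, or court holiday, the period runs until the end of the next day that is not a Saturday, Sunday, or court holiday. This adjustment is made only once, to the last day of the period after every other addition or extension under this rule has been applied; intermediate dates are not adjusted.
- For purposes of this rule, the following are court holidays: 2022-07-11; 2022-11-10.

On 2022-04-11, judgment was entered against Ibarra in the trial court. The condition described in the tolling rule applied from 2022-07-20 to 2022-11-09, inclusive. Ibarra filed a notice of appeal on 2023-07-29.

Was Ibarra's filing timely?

1 year after 2022-04-11 is April 11, 2023.
From July 20, 2022 through November 9, 2022 inclusive is 113 days; tolling adds 113 days: April 11, 2023 + 113 days = August 2, 2023.
August 2, 2023 is a Wednesday and not a court holiday, so no extension applies.
The deadline is August 2, 2023; the filing on July 29, 2023 is on or before that date.

Yes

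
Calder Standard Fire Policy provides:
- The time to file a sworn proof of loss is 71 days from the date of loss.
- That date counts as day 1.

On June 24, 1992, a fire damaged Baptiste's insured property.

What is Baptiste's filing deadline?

Counting June 24, 1992 as day 1, day 71 is September 2, 1992.

September 2, 1992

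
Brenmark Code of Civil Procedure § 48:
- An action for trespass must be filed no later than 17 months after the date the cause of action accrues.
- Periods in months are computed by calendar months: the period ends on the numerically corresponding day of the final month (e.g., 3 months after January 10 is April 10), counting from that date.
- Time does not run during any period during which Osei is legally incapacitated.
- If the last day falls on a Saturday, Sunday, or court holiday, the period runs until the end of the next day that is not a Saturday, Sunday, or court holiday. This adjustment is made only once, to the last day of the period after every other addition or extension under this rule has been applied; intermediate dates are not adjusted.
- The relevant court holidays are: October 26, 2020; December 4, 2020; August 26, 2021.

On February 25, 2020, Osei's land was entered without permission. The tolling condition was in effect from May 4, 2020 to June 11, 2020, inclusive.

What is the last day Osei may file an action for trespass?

17 months after February 25, 2020 is July 25, 2021.
From May 4, 2020 through June 11, 2020 inclusive is 39 days; tolling adds 39 days: July 25, 2021 + 39 days = September 2, 2021.
September 2, 2021 is a Thursday and not a court holiday, so no extension applies.

September 2, 2021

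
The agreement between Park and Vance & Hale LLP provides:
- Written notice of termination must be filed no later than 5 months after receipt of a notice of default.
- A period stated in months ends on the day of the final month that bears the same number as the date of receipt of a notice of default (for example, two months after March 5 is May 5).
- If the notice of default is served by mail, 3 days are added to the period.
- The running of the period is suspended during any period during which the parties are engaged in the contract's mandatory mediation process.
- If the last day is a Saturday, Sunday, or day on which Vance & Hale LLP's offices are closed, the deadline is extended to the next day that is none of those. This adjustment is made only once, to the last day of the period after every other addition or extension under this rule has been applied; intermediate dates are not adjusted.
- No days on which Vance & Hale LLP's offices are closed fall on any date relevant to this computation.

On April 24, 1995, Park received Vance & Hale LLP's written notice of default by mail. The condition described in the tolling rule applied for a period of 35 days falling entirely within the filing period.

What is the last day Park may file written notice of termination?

5 months after April 24, 1995 is September 24, 1995.
Service was by mail, adding 3 days: September 24, 1995 + 3 days = September 27, 1995.
Tolling adds 35 days: September 27, 1995 + 35 days = November 1, 1995.
November 1, 1995 is a Wednesday and not a day on which Vance & Hale LLP's offices are closed, so no extension applies.

November 1, 1995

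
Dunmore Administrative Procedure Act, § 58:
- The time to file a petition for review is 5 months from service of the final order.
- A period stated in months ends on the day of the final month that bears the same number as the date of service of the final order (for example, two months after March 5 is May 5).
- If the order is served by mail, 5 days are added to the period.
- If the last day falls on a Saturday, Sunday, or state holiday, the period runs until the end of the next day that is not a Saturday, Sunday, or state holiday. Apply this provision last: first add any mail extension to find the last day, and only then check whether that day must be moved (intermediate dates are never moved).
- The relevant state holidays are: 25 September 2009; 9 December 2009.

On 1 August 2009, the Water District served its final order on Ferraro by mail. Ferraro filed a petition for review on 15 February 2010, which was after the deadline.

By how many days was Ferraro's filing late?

40 days

5 months after 1 August 2009 is January 1, 2010.
Service was by mail, adding 5 days: January 1, 2010 + 5 days = January 6, 2010.
January 6, 2010 is a Wednesday and not a state holiday, so no extension applies.
The deadline is January 6, 2010; from January 6, 2010 to February 15, 2010 is 40 days.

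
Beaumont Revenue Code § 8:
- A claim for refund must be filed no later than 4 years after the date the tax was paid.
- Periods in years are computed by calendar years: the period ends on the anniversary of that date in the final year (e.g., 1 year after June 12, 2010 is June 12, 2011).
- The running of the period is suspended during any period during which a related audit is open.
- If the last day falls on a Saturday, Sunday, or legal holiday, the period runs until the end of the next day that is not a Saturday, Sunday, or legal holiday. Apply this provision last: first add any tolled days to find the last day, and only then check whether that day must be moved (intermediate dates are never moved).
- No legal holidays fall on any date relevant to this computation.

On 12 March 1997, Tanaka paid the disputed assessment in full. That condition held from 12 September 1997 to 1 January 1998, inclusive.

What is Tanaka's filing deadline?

July 2, 2001

4 years after 12 March 1997 is March 12, 2001.
From September 12, 1997 through January 1, 1998 inclusive is 112 days; tolling adds 112 days: March 12, 2001 + 112 days = July 2, 2001.
July 2, 2001 is a Monday and not a legal holiday, so no extension applies.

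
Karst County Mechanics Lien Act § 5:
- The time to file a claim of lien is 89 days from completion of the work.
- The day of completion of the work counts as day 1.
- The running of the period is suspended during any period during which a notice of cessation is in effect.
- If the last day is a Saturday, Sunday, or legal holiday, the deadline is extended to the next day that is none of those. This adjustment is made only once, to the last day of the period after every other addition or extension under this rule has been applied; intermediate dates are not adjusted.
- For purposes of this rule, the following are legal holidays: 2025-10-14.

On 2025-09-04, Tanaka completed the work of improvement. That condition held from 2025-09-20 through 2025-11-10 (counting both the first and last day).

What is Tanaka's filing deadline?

Counting 2025-09-04 as day 1, day 89 is December 1, 2025.
From September 20, 2025 through November 10, 2025 inclusive is 52 days; tolling adds 52 days: December 1, 2025 + 52 days = January 22, 2026.
January 22, 2026 is a Thursday and not a legal holiday, so no extension applies.

January 22, 2026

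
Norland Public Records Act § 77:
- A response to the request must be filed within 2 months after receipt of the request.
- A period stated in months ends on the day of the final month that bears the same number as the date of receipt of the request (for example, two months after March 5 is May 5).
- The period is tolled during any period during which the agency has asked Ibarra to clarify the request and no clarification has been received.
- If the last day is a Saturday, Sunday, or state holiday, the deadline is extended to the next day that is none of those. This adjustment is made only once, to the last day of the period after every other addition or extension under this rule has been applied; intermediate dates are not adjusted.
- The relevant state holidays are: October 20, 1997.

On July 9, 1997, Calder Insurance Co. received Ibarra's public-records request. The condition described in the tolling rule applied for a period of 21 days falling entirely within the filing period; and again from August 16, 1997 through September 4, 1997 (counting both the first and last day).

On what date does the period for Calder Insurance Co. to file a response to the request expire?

2 months after July 9, 1997 is September 9, 1997.
Tolling adds 21 days: September 9, 1997 + 21 days = September 30, 1997.
From August 16, 1997 through September 4, 1997 inclusive is 20 days; tolling adds 20 days: September 30, 1997 + 20 days = October 20, 1997.
October 20, 1997 is a listed holiday. The next qualifying day is October 21, 1997.

October 21, 1997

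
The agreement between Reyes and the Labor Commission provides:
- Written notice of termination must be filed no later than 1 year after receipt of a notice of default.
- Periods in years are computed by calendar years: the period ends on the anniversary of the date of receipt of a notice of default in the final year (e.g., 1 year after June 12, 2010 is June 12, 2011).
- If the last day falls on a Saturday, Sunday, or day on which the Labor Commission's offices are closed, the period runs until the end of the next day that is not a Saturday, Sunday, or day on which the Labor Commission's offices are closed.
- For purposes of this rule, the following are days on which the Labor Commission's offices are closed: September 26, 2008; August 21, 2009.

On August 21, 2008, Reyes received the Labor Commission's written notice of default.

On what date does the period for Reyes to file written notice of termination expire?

August 24, 2009

1 year after August 21, 2008 is August 21, 2009.
August 21, 2009 is a listed holiday; August 22, 2009 is Saturday; August 23, 2009 is Sunday. The next qualifying day is August 24, 2009.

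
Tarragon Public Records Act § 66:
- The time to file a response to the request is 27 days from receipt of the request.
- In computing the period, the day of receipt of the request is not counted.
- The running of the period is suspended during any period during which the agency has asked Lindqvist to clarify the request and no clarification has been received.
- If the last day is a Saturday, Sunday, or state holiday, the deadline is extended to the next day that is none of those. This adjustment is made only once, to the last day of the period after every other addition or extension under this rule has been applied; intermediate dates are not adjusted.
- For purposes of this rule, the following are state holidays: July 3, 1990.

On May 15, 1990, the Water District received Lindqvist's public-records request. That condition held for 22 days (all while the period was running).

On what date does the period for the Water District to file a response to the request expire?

July 4, 1990

27 days after May 15, 1990 is June 11, 1990.
Tolling adds 22 days: June 11, 1990 + 22 days = July 3, 1990.
July 3, 1990 is a listed holiday. The next qualifying day is July 4, 1990.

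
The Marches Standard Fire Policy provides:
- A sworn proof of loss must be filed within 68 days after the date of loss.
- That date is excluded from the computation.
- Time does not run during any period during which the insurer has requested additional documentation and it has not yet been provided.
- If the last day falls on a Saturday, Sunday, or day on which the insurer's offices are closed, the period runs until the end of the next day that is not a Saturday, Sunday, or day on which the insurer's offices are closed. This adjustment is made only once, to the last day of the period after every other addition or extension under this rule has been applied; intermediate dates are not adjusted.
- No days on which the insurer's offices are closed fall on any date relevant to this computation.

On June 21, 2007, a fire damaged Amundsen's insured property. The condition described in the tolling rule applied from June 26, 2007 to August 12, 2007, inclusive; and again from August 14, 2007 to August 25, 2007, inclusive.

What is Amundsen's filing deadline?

68 days after June 21, 2007 is August 28, 2007.
From June 26, 2007 through August 12, 2007 inclusive is 48 days; tolling adds 48 days: August 28, 2007 + 48 days = October 15, 2007.
From August 14, 2007 through August 25, 2007 inclusive is 12 days; tolling adds 12 days: October 15, 2007 + 12 days = October 27, 2007.
October 27, 2007 is Saturday; October 28, 2007 is Sunday. The next qualifying day is October 29, 2007.

October 29, 2007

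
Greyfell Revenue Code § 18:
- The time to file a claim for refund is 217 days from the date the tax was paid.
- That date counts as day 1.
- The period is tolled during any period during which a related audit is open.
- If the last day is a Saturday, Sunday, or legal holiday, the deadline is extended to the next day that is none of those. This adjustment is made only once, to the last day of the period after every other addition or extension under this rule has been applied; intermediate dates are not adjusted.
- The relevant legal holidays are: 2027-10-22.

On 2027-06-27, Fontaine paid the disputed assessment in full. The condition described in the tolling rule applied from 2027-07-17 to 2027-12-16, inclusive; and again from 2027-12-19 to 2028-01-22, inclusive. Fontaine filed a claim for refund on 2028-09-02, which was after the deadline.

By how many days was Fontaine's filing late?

Counting 2027-06-27 as day 1, day 217 is January 29, 2028.
From July 17, 2027 through December 16, 2027 inclusive is 153 days; tolling adds 153 days: January 29, 2028 + 153 days = June 30, 2028.
From December 19, 2027 through January 22, 2028 inclusive is 35 days; tolling adds 35 days: June 30, 2028 + 35 days = August 4, 2028.
August 4, 2028 is a Friday and not a legal holiday, so no extension applies.
The deadline is August 4, 2028; from August 4, 2028 to September 2, 2028 is 29 days.

29 days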